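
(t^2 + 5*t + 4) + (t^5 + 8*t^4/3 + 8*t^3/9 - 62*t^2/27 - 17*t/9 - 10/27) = t^5 + 8*t^4/3 + 8*t^3/9 - 35*t^2/27 + 28*t/9 + 98/27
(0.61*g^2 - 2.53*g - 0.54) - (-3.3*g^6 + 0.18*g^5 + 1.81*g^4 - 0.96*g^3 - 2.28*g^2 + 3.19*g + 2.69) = 3.3*g^6 - 0.18*g^5 - 1.81*g^4 + 0.96*g^3 + 2.89*g^2 - 5.72*g - 3.23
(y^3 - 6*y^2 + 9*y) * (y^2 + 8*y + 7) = y^5 + 2*y^4 - 32*y^3 + 30*y^2 + 63*y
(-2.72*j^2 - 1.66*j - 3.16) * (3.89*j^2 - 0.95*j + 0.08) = -10.5808*j^4 - 3.8734*j^3 - 10.933*j^2 + 2.8692*j - 0.2528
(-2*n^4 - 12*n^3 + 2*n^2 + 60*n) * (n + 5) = -2*n^5 - 22*n^4 - 58*n^3 + 70*n^2 + 300*n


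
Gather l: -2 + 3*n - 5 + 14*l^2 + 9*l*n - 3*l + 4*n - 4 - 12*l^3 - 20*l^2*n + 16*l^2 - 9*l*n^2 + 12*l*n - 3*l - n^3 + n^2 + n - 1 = -12*l^3 + l^2*(30 - 20*n) + l*(-9*n^2 + 21*n - 6) - n^3 + n^2 + 8*n - 12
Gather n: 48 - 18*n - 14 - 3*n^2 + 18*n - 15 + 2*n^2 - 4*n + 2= -n^2 - 4*n + 21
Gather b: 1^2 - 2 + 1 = 0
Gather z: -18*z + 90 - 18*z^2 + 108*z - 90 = -18*z^2 + 90*z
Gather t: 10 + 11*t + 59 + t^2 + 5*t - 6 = t^2 + 16*t + 63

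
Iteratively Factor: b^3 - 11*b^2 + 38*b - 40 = (b - 4)*(b^2 - 7*b + 10) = (b - 5)*(b - 4)*(b - 2)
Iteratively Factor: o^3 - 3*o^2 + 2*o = (o - 2)*(o^2 - o) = (o - 2)*(o - 1)*(o)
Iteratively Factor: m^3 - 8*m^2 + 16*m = (m - 4)*(m^2 - 4*m) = (m - 4)^2*(m)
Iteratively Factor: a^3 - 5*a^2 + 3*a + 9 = (a - 3)*(a^2 - 2*a - 3) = (a - 3)^2*(a + 1)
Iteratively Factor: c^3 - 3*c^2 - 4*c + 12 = (c + 2)*(c^2 - 5*c + 6) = (c - 2)*(c + 2)*(c - 3)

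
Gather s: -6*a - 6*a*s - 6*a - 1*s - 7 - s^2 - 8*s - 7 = -12*a - s^2 + s*(-6*a - 9) - 14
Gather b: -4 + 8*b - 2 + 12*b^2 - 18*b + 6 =12*b^2 - 10*b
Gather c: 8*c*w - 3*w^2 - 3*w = 8*c*w - 3*w^2 - 3*w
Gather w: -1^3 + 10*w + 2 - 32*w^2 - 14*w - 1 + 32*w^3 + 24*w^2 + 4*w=32*w^3 - 8*w^2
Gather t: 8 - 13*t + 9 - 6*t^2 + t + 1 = -6*t^2 - 12*t + 18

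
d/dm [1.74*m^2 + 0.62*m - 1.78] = 3.48*m + 0.62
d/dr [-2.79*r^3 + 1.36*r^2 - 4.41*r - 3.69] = -8.37*r^2 + 2.72*r - 4.41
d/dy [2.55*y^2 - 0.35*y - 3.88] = 5.1*y - 0.35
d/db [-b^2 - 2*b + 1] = -2*b - 2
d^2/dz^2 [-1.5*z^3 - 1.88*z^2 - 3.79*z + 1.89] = -9.0*z - 3.76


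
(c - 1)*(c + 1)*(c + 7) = c^3 + 7*c^2 - c - 7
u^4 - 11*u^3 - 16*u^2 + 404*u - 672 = (u - 8)*(u - 7)*(u - 2)*(u + 6)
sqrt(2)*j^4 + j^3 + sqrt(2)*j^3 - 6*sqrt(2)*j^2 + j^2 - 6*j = j*(j - 2)*(j + 3)*(sqrt(2)*j + 1)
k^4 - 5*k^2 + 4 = (k - 2)*(k - 1)*(k + 1)*(k + 2)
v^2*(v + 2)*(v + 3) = v^4 + 5*v^3 + 6*v^2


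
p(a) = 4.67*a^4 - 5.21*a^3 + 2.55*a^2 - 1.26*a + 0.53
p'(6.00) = 3501.54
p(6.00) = 5011.73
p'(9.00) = 12396.33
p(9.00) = 27037.52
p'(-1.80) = -170.02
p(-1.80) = 90.47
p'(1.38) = 25.10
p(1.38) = 6.89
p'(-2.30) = -322.95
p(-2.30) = 210.99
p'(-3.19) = -782.97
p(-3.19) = 683.22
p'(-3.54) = -1043.86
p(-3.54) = 1001.45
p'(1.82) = 68.86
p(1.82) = 26.51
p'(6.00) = 3501.54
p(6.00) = 5011.73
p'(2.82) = 307.74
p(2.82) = 195.75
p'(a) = 18.68*a^3 - 15.63*a^2 + 5.1*a - 1.26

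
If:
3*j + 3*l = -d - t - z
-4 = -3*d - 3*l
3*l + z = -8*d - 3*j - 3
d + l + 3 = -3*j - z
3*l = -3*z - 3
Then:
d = -8/15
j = -22/45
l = 28/15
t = -11/15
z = -43/15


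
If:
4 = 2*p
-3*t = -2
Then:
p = 2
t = 2/3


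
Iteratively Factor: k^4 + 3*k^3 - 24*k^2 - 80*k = (k - 5)*(k^3 + 8*k^2 + 16*k) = (k - 5)*(k + 4)*(k^2 + 4*k) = (k - 5)*(k + 4)^2*(k)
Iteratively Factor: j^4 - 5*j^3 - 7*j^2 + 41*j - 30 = (j + 3)*(j^3 - 8*j^2 + 17*j - 10) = (j - 1)*(j + 3)*(j^2 - 7*j + 10) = (j - 2)*(j - 1)*(j + 3)*(j - 5)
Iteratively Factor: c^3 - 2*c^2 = (c)*(c^2 - 2*c) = c*(c - 2)*(c)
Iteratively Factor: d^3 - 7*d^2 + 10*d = (d)*(d^2 - 7*d + 10) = d*(d - 5)*(d - 2)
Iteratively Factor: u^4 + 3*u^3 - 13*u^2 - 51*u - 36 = (u + 3)*(u^3 - 13*u - 12) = (u + 1)*(u + 3)*(u^2 - u - 12) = (u - 4)*(u + 1)*(u + 3)*(u + 3)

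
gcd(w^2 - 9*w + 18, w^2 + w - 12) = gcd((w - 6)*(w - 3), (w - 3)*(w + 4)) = w - 3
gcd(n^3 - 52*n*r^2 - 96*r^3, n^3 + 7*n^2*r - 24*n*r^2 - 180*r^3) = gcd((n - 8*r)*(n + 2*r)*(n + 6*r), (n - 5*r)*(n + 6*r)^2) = n + 6*r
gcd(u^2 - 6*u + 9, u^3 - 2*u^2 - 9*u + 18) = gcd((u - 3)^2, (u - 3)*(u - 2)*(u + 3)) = u - 3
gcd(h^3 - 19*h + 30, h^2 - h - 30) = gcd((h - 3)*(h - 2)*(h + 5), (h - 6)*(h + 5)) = h + 5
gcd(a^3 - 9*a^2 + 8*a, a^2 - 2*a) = a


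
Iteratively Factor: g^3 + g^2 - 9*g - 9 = (g - 3)*(g^2 + 4*g + 3) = (g - 3)*(g + 3)*(g + 1)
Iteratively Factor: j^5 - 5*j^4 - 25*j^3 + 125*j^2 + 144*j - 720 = (j + 3)*(j^4 - 8*j^3 - j^2 + 128*j - 240) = (j - 4)*(j + 3)*(j^3 - 4*j^2 - 17*j + 60) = (j - 5)*(j - 4)*(j + 3)*(j^2 + j - 12) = (j - 5)*(j - 4)*(j - 3)*(j + 3)*(j + 4)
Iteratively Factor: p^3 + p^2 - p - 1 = (p + 1)*(p^2 - 1) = (p + 1)^2*(p - 1)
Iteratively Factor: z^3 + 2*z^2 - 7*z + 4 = (z - 1)*(z^2 + 3*z - 4) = (z - 1)*(z + 4)*(z - 1)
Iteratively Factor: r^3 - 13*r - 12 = (r - 4)*(r^2 + 4*r + 3) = (r - 4)*(r + 1)*(r + 3)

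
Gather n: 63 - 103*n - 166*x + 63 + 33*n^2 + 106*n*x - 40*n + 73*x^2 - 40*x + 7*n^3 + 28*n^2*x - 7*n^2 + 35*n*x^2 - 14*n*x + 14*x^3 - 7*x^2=7*n^3 + n^2*(28*x + 26) + n*(35*x^2 + 92*x - 143) + 14*x^3 + 66*x^2 - 206*x + 126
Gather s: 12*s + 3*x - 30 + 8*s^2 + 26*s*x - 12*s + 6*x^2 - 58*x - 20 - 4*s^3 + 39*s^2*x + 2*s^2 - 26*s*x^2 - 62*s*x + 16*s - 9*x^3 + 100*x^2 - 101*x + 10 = -4*s^3 + s^2*(39*x + 10) + s*(-26*x^2 - 36*x + 16) - 9*x^3 + 106*x^2 - 156*x - 40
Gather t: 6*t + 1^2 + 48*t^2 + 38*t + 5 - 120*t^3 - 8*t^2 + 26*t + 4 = -120*t^3 + 40*t^2 + 70*t + 10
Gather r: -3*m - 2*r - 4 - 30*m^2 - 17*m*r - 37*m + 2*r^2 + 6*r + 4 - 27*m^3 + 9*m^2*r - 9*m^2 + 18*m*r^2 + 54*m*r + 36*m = -27*m^3 - 39*m^2 - 4*m + r^2*(18*m + 2) + r*(9*m^2 + 37*m + 4)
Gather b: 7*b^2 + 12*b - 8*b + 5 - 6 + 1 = 7*b^2 + 4*b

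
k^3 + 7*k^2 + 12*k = k*(k + 3)*(k + 4)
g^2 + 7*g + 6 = (g + 1)*(g + 6)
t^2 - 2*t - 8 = (t - 4)*(t + 2)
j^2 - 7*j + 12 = (j - 4)*(j - 3)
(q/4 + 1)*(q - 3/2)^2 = q^3/4 + q^2/4 - 39*q/16 + 9/4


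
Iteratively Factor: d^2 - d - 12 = (d - 4)*(d + 3)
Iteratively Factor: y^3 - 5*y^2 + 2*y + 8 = (y - 2)*(y^2 - 3*y - 4) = (y - 4)*(y - 2)*(y + 1)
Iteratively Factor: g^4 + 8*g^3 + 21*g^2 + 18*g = (g + 2)*(g^3 + 6*g^2 + 9*g) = g*(g + 2)*(g^2 + 6*g + 9) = g*(g + 2)*(g + 3)*(g + 3)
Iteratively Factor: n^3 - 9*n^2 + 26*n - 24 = (n - 3)*(n^2 - 6*n + 8) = (n - 4)*(n - 3)*(n - 2)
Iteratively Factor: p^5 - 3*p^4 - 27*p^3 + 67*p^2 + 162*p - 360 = (p - 2)*(p^4 - p^3 - 29*p^2 + 9*p + 180) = (p - 5)*(p - 2)*(p^3 + 4*p^2 - 9*p - 36) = (p - 5)*(p - 2)*(p + 3)*(p^2 + p - 12) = (p - 5)*(p - 3)*(p - 2)*(p + 3)*(p + 4)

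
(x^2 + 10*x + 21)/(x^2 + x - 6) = (x + 7)/(x - 2)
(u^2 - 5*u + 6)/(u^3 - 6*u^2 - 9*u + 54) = (u - 2)/(u^2 - 3*u - 18)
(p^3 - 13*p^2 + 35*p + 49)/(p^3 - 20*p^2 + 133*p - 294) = (p + 1)/(p - 6)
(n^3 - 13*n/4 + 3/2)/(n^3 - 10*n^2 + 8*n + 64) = (n^2 - 2*n + 3/4)/(n^2 - 12*n + 32)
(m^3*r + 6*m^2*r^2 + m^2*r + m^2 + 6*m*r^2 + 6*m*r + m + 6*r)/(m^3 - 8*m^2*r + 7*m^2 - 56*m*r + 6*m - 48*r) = (-m^2*r - 6*m*r^2 - m - 6*r)/(-m^2 + 8*m*r - 6*m + 48*r)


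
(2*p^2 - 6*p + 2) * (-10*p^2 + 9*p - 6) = -20*p^4 + 78*p^3 - 86*p^2 + 54*p - 12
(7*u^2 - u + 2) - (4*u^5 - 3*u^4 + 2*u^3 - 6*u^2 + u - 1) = -4*u^5 + 3*u^4 - 2*u^3 + 13*u^2 - 2*u + 3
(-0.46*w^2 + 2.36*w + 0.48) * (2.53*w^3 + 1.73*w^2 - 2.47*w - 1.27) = -1.1638*w^5 + 5.175*w^4 + 6.4334*w^3 - 4.4146*w^2 - 4.1828*w - 0.6096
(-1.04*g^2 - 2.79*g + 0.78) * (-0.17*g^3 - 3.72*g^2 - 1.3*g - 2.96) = 0.1768*g^5 + 4.3431*g^4 + 11.5982*g^3 + 3.8038*g^2 + 7.2444*g - 2.3088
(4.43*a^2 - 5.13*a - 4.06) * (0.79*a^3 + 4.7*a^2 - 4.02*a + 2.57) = 3.4997*a^5 + 16.7683*a^4 - 45.127*a^3 + 12.9257*a^2 + 3.1371*a - 10.4342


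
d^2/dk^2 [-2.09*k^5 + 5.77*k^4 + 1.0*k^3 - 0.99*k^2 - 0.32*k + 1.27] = -41.8*k^3 + 69.24*k^2 + 6.0*k - 1.98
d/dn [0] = 0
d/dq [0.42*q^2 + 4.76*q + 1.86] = 0.84*q + 4.76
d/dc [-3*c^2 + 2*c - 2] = 2 - 6*c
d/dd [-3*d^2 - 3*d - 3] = -6*d - 3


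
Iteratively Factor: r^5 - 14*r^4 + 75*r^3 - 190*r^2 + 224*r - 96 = (r - 1)*(r^4 - 13*r^3 + 62*r^2 - 128*r + 96) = (r - 3)*(r - 1)*(r^3 - 10*r^2 + 32*r - 32) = (r - 4)*(r - 3)*(r - 1)*(r^2 - 6*r + 8) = (r - 4)^2*(r - 3)*(r - 1)*(r - 2)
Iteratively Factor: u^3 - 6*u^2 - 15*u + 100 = (u - 5)*(u^2 - u - 20) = (u - 5)*(u + 4)*(u - 5)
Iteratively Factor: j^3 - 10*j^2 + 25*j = (j)*(j^2 - 10*j + 25) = j*(j - 5)*(j - 5)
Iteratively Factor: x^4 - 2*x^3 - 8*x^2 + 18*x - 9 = (x - 1)*(x^3 - x^2 - 9*x + 9) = (x - 3)*(x - 1)*(x^2 + 2*x - 3) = (x - 3)*(x - 1)^2*(x + 3)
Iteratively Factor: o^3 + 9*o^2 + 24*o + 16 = (o + 4)*(o^2 + 5*o + 4) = (o + 4)^2*(o + 1)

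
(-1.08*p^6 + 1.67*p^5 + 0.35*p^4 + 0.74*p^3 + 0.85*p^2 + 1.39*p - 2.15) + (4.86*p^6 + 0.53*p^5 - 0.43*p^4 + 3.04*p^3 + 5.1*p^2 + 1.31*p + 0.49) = 3.78*p^6 + 2.2*p^5 - 0.08*p^4 + 3.78*p^3 + 5.95*p^2 + 2.7*p - 1.66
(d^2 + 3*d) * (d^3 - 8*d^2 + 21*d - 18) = d^5 - 5*d^4 - 3*d^3 + 45*d^2 - 54*d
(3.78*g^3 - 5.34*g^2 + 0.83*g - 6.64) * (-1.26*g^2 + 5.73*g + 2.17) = -4.7628*g^5 + 28.3878*g^4 - 23.4414*g^3 + 1.5345*g^2 - 36.2461*g - 14.4088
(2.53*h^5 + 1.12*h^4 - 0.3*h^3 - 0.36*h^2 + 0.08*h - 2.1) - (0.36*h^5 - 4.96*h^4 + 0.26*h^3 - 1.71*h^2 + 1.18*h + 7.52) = 2.17*h^5 + 6.08*h^4 - 0.56*h^3 + 1.35*h^2 - 1.1*h - 9.62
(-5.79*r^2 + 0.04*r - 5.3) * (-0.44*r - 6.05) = 2.5476*r^3 + 35.0119*r^2 + 2.09*r + 32.065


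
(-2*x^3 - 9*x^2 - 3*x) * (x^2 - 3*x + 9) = -2*x^5 - 3*x^4 + 6*x^3 - 72*x^2 - 27*x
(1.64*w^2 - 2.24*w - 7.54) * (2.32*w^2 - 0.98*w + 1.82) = 3.8048*w^4 - 6.804*w^3 - 12.3128*w^2 + 3.3124*w - 13.7228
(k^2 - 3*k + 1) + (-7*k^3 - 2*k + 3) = -7*k^3 + k^2 - 5*k + 4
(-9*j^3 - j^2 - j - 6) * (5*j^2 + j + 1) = -45*j^5 - 14*j^4 - 15*j^3 - 32*j^2 - 7*j - 6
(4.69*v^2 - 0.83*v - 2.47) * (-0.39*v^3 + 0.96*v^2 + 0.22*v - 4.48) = -1.8291*v^5 + 4.8261*v^4 + 1.1983*v^3 - 23.565*v^2 + 3.175*v + 11.0656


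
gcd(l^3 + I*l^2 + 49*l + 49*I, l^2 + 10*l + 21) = 1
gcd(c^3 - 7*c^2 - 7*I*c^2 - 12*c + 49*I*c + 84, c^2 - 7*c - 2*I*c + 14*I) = c - 7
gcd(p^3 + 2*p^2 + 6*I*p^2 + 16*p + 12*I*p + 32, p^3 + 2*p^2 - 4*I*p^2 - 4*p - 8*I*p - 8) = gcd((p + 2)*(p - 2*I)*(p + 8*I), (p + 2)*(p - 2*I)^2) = p^2 + p*(2 - 2*I) - 4*I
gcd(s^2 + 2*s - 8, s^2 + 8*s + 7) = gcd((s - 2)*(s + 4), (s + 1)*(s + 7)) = 1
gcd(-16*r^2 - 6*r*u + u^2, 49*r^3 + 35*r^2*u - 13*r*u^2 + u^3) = 1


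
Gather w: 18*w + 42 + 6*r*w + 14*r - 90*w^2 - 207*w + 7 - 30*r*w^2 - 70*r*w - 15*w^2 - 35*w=14*r + w^2*(-30*r - 105) + w*(-64*r - 224) + 49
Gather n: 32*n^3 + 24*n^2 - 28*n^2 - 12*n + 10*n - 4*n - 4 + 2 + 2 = 32*n^3 - 4*n^2 - 6*n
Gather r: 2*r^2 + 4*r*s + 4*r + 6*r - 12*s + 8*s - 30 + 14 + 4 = 2*r^2 + r*(4*s + 10) - 4*s - 12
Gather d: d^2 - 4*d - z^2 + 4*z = d^2 - 4*d - z^2 + 4*z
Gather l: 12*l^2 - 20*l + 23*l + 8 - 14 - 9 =12*l^2 + 3*l - 15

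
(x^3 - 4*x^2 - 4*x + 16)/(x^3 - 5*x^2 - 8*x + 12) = (x^2 - 6*x + 8)/(x^2 - 7*x + 6)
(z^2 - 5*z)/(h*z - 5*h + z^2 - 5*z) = z/(h + z)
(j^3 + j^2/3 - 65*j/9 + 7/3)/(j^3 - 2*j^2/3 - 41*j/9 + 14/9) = (j + 3)/(j + 2)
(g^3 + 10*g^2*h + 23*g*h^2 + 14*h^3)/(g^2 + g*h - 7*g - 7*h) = (g^2 + 9*g*h + 14*h^2)/(g - 7)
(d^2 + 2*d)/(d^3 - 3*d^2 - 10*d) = 1/(d - 5)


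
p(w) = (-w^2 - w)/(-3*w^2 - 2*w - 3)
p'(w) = (-2*w - 1)/(-3*w^2 - 2*w - 3) + (6*w + 2)*(-w^2 - w)/(-3*w^2 - 2*w - 3)^2 = (-w^2 + 6*w + 3)/(9*w^4 + 12*w^3 + 22*w^2 + 12*w + 9)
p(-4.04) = 0.28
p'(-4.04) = -0.02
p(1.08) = 0.26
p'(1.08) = 0.11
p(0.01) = 0.00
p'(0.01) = 0.34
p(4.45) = 0.34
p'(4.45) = 0.00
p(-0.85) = -0.04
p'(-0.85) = -0.23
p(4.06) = 0.34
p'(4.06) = 0.00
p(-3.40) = 0.26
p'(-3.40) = -0.03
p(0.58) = 0.18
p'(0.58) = 0.23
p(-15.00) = 0.32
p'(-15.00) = 0.00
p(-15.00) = 0.32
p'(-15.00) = 0.00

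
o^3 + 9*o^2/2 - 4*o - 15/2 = (o - 3/2)*(o + 1)*(o + 5)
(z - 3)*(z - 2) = z^2 - 5*z + 6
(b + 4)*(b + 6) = b^2 + 10*b + 24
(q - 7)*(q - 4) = q^2 - 11*q + 28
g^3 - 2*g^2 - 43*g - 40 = (g - 8)*(g + 1)*(g + 5)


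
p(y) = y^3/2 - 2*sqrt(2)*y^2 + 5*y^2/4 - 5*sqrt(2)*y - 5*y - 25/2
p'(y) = 3*y^2/2 - 4*sqrt(2)*y + 5*y/2 - 5*sqrt(2) - 5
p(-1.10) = -1.80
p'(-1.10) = -6.78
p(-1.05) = -2.14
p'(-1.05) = -7.10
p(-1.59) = 0.69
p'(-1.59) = -3.26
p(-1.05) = -2.14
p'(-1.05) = -7.10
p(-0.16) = -10.61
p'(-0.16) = -11.53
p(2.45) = -44.20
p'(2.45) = -10.80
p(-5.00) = -54.11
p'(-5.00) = 41.21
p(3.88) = -53.89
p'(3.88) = -1.74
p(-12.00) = -958.94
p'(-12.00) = 241.81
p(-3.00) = -3.99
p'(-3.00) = 10.90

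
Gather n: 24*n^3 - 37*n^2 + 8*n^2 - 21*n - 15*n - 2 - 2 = 24*n^3 - 29*n^2 - 36*n - 4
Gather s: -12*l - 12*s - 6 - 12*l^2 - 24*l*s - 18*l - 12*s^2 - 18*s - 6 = -12*l^2 - 30*l - 12*s^2 + s*(-24*l - 30) - 12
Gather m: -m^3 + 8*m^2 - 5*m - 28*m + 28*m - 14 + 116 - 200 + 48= -m^3 + 8*m^2 - 5*m - 50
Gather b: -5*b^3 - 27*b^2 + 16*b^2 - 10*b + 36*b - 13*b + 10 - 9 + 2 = -5*b^3 - 11*b^2 + 13*b + 3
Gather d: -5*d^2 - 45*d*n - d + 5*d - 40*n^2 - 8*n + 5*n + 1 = -5*d^2 + d*(4 - 45*n) - 40*n^2 - 3*n + 1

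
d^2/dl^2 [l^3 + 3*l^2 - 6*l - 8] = 6*l + 6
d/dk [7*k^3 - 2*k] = 21*k^2 - 2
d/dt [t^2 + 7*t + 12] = 2*t + 7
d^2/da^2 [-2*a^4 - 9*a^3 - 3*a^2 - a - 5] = -24*a^2 - 54*a - 6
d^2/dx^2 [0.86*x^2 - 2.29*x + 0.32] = 1.72000000000000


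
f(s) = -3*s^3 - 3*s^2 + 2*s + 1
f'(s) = -9*s^2 - 6*s + 2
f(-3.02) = 50.23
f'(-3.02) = -61.96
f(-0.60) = -0.63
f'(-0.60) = 2.36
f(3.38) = -142.36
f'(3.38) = -121.10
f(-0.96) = -1.03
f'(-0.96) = -0.53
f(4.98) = -433.96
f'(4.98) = -251.08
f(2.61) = -67.56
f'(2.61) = -74.97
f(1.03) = -3.40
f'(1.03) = -13.73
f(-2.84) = 39.84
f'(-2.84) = -53.55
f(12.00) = -5591.00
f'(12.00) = -1366.00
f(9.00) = -2411.00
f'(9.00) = -781.00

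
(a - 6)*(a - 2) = a^2 - 8*a + 12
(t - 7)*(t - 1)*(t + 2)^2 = t^4 - 4*t^3 - 21*t^2 - 4*t + 28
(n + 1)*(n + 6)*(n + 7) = n^3 + 14*n^2 + 55*n + 42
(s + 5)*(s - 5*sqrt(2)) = s^2 - 5*sqrt(2)*s + 5*s - 25*sqrt(2)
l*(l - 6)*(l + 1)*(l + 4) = l^4 - l^3 - 26*l^2 - 24*l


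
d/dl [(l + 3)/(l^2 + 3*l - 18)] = (l^2 + 3*l - (l + 3)*(2*l + 3) - 18)/(l^2 + 3*l - 18)^2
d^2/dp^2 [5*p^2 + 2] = 10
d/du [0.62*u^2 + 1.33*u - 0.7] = 1.24*u + 1.33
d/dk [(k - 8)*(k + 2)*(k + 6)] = 3*k^2 - 52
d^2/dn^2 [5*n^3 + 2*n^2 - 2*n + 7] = 30*n + 4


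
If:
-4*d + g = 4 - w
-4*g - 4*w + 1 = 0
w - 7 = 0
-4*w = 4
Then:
No Solution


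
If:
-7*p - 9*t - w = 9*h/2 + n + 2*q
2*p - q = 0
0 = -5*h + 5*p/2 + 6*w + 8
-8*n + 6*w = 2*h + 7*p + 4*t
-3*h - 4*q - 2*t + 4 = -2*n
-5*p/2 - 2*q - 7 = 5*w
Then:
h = -385/1447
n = -4161/2894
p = 254/1447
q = 508/1447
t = 375/1447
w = -2356/1447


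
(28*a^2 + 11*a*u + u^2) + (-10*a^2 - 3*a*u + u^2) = 18*a^2 + 8*a*u + 2*u^2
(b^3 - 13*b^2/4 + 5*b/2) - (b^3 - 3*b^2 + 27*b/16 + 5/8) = -b^2/4 + 13*b/16 - 5/8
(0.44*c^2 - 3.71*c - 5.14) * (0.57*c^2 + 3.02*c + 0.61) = 0.2508*c^4 - 0.7859*c^3 - 13.8656*c^2 - 17.7859*c - 3.1354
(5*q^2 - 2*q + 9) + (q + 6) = 5*q^2 - q + 15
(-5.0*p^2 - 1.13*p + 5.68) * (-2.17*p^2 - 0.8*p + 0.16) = 10.85*p^4 + 6.4521*p^3 - 12.2216*p^2 - 4.7248*p + 0.9088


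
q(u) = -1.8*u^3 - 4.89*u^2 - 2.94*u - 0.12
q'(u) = -5.4*u^2 - 9.78*u - 2.94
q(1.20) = -13.80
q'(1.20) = -22.45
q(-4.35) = 68.30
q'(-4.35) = -62.58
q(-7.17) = 433.05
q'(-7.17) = -210.43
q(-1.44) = -0.65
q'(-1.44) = -0.05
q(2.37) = -58.52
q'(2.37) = -56.45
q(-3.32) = 21.61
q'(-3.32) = -29.99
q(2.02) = -40.85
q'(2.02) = -44.73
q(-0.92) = -0.15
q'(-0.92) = 1.49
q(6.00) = -582.60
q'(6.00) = -256.02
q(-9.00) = 942.45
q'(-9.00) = -352.32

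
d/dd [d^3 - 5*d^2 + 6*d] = 3*d^2 - 10*d + 6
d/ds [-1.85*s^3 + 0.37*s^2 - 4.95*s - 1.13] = -5.55*s^2 + 0.74*s - 4.95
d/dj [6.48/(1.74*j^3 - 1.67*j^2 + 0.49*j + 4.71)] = (-33.8256*j^2 + 21.6432*j - 3.1752)/(1.74*j^3 - 1.67*j^2 + 0.49*j + 4.71)^2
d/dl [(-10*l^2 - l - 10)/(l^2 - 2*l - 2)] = 3*(7*l^2 + 20*l - 6)/(l^4 - 4*l^3 + 8*l + 4)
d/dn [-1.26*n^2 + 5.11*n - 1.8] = 5.11 - 2.52*n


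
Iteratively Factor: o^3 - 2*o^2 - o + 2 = (o + 1)*(o^2 - 3*o + 2) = (o - 2)*(o + 1)*(o - 1)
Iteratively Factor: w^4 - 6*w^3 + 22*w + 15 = (w - 5)*(w^3 - w^2 - 5*w - 3) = (w - 5)*(w + 1)*(w^2 - 2*w - 3) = (w - 5)*(w + 1)^2*(w - 3)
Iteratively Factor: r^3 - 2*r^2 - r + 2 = (r - 2)*(r^2 - 1) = (r - 2)*(r - 1)*(r + 1)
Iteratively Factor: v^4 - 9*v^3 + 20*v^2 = (v - 5)*(v^3 - 4*v^2) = v*(v - 5)*(v^2 - 4*v) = v*(v - 5)*(v - 4)*(v)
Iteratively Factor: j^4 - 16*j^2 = (j - 4)*(j^3 + 4*j^2) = (j - 4)*(j + 4)*(j^2) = j*(j - 4)*(j + 4)*(j)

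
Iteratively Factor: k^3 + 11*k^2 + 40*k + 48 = (k + 4)*(k^2 + 7*k + 12) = (k + 3)*(k + 4)*(k + 4)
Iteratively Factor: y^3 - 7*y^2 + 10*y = (y - 5)*(y^2 - 2*y) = y*(y - 5)*(y - 2)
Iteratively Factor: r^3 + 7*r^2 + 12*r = (r + 3)*(r^2 + 4*r) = (r + 3)*(r + 4)*(r)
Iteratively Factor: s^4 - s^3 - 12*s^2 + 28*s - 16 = (s - 1)*(s^3 - 12*s + 16) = (s - 2)*(s - 1)*(s^2 + 2*s - 8) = (s - 2)*(s - 1)*(s + 4)*(s - 2)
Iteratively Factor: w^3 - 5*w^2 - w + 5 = (w - 5)*(w^2 - 1) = (w - 5)*(w + 1)*(w - 1)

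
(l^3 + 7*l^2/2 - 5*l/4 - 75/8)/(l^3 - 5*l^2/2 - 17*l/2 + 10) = (l^2 + l - 15/4)/(l^2 - 5*l + 4)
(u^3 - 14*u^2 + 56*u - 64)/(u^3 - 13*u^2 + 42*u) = (u^3 - 14*u^2 + 56*u - 64)/(u*(u^2 - 13*u + 42))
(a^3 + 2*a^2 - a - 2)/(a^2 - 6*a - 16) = (a^2 - 1)/(a - 8)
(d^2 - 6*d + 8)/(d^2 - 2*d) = (d - 4)/d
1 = 1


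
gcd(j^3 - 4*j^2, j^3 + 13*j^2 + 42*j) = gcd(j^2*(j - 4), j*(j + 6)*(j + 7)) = j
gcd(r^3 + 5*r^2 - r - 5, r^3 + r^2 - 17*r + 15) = r^2 + 4*r - 5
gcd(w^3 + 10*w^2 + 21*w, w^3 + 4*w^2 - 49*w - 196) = w + 7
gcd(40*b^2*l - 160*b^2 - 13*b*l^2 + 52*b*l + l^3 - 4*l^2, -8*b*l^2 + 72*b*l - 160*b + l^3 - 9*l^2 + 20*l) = 8*b*l - 32*b - l^2 + 4*l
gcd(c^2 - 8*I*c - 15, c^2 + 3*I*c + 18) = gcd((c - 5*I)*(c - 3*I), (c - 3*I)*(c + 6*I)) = c - 3*I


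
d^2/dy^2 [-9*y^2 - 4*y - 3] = -18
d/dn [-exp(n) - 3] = -exp(n)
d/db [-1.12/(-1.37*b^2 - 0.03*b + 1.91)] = (-3.0688*b - 0.0336)/(1.37*b^2 + 0.03*b - 1.91)^2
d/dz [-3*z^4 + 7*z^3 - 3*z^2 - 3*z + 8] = -12*z^3 + 21*z^2 - 6*z - 3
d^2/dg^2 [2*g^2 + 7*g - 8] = 4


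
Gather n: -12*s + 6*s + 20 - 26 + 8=2 - 6*s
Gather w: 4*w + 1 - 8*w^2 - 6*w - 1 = -8*w^2 - 2*w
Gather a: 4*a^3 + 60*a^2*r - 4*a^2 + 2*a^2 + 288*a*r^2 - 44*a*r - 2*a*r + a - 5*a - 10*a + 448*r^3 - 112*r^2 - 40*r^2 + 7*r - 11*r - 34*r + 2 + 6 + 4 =4*a^3 + a^2*(60*r - 2) + a*(288*r^2 - 46*r - 14) + 448*r^3 - 152*r^2 - 38*r + 12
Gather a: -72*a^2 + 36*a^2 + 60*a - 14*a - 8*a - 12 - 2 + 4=-36*a^2 + 38*a - 10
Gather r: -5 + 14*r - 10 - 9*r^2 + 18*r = -9*r^2 + 32*r - 15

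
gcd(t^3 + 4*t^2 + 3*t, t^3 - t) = t^2 + t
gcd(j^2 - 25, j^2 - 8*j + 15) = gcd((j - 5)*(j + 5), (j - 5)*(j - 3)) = j - 5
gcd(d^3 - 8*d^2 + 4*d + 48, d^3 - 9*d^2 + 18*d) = d - 6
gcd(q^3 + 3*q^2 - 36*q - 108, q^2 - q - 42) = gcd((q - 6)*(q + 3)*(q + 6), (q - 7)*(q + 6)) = q + 6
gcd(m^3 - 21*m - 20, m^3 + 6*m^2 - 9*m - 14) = m + 1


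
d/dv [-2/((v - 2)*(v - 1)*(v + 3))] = 2*(3*v^2 - 7)/(v^6 - 14*v^4 + 12*v^3 + 49*v^2 - 84*v + 36)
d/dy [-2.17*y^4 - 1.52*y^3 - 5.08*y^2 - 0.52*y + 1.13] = -8.68*y^3 - 4.56*y^2 - 10.16*y - 0.52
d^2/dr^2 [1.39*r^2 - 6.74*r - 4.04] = 2.78000000000000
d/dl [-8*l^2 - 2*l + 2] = -16*l - 2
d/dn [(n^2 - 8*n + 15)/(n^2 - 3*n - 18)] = (5*n^2 - 66*n + 189)/(n^4 - 6*n^3 - 27*n^2 + 108*n + 324)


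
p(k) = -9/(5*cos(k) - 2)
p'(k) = -45*sin(k)/(5*cos(k) - 2)^2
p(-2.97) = 1.30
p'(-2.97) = 0.16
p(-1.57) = 4.51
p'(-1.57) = 11.29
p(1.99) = 2.23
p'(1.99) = -2.52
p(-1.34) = 10.51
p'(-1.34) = 59.75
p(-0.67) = -4.69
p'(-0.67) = 7.59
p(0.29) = -3.22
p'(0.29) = -1.65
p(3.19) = 1.29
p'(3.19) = 0.04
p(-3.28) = 1.29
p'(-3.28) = -0.13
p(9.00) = 1.37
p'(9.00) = -0.43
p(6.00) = -3.21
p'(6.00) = 1.60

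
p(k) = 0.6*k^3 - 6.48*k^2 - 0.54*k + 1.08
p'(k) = 1.8*k^2 - 12.96*k - 0.54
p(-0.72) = -2.11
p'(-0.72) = 9.72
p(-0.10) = 1.07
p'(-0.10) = 0.77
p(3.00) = -42.66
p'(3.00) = -23.22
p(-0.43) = 0.07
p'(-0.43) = 5.37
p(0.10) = 0.96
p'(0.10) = -1.82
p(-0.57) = -0.83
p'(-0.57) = 7.43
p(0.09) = 0.98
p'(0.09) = -1.69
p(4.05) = -67.54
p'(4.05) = -23.50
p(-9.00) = -956.34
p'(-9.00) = 261.90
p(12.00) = 98.28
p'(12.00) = 103.14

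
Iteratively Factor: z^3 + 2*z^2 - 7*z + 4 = (z - 1)*(z^2 + 3*z - 4) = (z - 1)*(z + 4)*(z - 1)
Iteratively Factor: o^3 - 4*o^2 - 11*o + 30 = (o - 2)*(o^2 - 2*o - 15) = (o - 5)*(o - 2)*(o + 3)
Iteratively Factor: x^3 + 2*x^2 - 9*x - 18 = (x + 2)*(x^2 - 9) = (x - 3)*(x + 2)*(x + 3)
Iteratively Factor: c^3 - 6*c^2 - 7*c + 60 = (c + 3)*(c^2 - 9*c + 20) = (c - 5)*(c + 3)*(c - 4)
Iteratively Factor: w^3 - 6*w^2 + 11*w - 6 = (w - 3)*(w^2 - 3*w + 2) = (w - 3)*(w - 2)*(w - 1)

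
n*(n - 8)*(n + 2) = n^3 - 6*n^2 - 16*n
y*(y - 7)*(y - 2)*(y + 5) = y^4 - 4*y^3 - 31*y^2 + 70*y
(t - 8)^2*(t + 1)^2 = t^4 - 14*t^3 + 33*t^2 + 112*t + 64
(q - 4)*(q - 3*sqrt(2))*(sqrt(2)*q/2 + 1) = sqrt(2)*q^3/2 - 2*sqrt(2)*q^2 - 2*q^2 - 3*sqrt(2)*q + 8*q + 12*sqrt(2)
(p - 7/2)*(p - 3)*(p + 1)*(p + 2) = p^4 - 7*p^3/2 - 7*p^2 + 37*p/2 + 21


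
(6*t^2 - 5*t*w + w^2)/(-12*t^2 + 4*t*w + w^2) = (-3*t + w)/(6*t + w)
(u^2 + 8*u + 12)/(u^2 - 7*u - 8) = (u^2 + 8*u + 12)/(u^2 - 7*u - 8)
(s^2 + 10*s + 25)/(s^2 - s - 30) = (s + 5)/(s - 6)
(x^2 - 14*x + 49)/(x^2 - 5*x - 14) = (x - 7)/(x + 2)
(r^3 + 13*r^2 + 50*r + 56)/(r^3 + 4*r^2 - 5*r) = (r^3 + 13*r^2 + 50*r + 56)/(r*(r^2 + 4*r - 5))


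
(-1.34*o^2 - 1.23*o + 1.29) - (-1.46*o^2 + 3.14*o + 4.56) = 0.12*o^2 - 4.37*o - 3.27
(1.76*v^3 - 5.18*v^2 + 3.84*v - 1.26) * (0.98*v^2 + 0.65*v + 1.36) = 1.7248*v^5 - 3.9324*v^4 + 2.7898*v^3 - 5.7836*v^2 + 4.4034*v - 1.7136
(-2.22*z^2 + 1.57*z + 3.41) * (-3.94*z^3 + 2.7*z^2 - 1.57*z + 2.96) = 8.7468*z^5 - 12.1798*z^4 - 5.711*z^3 + 0.1709*z^2 - 0.706500000000001*z + 10.0936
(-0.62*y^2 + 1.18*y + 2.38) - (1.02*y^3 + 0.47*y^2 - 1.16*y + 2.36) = -1.02*y^3 - 1.09*y^2 + 2.34*y + 0.02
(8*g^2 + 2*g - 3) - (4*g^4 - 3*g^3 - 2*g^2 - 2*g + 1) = -4*g^4 + 3*g^3 + 10*g^2 + 4*g - 4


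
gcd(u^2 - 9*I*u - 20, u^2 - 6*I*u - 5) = u - 5*I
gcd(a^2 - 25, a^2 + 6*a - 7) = 1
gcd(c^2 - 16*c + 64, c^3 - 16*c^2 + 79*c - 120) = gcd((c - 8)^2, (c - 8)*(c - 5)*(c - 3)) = c - 8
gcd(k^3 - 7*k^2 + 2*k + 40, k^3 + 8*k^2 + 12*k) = k + 2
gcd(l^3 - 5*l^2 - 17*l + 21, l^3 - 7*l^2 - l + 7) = l^2 - 8*l + 7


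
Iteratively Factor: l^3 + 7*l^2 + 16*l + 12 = (l + 2)*(l^2 + 5*l + 6) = (l + 2)*(l + 3)*(l + 2)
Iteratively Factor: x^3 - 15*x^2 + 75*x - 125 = (x - 5)*(x^2 - 10*x + 25) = (x - 5)^2*(x - 5)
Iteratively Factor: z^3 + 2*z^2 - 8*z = (z)*(z^2 + 2*z - 8) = z*(z - 2)*(z + 4)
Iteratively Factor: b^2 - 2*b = (b - 2)*(b)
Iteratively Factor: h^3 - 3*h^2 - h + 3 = (h + 1)*(h^2 - 4*h + 3) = (h - 3)*(h + 1)*(h - 1)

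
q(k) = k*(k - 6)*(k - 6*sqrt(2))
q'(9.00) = 33.18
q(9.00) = 13.90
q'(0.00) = 50.91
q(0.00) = 0.00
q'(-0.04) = 52.08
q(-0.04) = -2.06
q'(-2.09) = 124.56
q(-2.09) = -178.81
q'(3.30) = -12.02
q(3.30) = 46.20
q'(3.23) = -11.36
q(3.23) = 47.02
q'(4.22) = -17.92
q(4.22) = 32.04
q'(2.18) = 2.01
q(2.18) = 52.51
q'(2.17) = 2.17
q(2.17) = 52.49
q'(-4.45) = 239.24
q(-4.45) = -601.52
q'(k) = k*(k - 6) + k*(k - 6*sqrt(2)) + (k - 6)*(k - 6*sqrt(2)) = 3*k^2 - 12*sqrt(2)*k - 12*k + 36*sqrt(2)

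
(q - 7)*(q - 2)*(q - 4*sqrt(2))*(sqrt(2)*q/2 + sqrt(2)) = sqrt(2)*q^4/2 - 7*sqrt(2)*q^3/2 - 4*q^3 - 2*sqrt(2)*q^2 + 28*q^2 + 16*q + 14*sqrt(2)*q - 112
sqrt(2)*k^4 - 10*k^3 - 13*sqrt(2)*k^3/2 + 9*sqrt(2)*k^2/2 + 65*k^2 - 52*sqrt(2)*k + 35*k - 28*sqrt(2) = (k - 7)*(k - 4*sqrt(2))*(k - sqrt(2))*(sqrt(2)*k + sqrt(2)/2)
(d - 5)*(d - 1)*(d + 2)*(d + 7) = d^4 + 3*d^3 - 35*d^2 - 39*d + 70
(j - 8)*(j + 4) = j^2 - 4*j - 32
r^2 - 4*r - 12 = (r - 6)*(r + 2)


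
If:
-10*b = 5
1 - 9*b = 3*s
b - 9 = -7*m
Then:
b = -1/2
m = 19/14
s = 11/6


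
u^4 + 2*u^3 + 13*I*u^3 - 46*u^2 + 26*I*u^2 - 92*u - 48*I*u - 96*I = (u + 2)*(u + 2*I)*(u + 3*I)*(u + 8*I)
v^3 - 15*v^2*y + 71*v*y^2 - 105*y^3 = (v - 7*y)*(v - 5*y)*(v - 3*y)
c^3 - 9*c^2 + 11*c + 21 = (c - 7)*(c - 3)*(c + 1)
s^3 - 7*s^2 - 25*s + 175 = (s - 7)*(s - 5)*(s + 5)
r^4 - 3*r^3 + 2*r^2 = r^2*(r - 2)*(r - 1)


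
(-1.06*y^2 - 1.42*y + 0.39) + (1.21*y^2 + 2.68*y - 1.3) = 0.15*y^2 + 1.26*y - 0.91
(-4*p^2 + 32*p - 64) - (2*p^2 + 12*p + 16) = -6*p^2 + 20*p - 80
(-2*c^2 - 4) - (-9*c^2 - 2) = 7*c^2 - 2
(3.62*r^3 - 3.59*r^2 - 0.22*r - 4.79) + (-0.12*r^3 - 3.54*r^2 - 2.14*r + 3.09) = 3.5*r^3 - 7.13*r^2 - 2.36*r - 1.7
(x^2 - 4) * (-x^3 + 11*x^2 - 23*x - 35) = -x^5 + 11*x^4 - 19*x^3 - 79*x^2 + 92*x + 140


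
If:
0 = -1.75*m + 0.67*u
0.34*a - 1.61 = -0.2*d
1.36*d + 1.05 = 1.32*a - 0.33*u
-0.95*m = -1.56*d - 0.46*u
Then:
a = 5.69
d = -1.62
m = 10.05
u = 26.25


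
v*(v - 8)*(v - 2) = v^3 - 10*v^2 + 16*v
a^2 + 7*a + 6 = (a + 1)*(a + 6)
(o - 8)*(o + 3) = o^2 - 5*o - 24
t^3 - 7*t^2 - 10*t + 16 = (t - 8)*(t - 1)*(t + 2)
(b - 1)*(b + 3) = b^2 + 2*b - 3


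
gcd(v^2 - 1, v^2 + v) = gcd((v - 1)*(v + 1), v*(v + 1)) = v + 1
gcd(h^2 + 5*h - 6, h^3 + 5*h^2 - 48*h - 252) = h + 6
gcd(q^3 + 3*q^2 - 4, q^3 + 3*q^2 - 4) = q^3 + 3*q^2 - 4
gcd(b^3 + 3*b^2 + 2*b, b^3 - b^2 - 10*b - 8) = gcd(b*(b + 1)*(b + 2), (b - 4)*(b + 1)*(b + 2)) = b^2 + 3*b + 2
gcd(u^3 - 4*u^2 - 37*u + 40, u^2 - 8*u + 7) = u - 1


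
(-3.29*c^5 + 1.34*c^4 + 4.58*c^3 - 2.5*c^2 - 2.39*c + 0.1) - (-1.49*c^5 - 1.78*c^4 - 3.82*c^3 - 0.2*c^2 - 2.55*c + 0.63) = -1.8*c^5 + 3.12*c^4 + 8.4*c^3 - 2.3*c^2 + 0.16*c - 0.53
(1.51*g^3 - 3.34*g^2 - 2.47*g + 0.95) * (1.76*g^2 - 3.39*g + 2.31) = 2.6576*g^5 - 10.9973*g^4 + 10.4635*g^3 + 2.3299*g^2 - 8.9262*g + 2.1945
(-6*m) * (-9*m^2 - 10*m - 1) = 54*m^3 + 60*m^2 + 6*m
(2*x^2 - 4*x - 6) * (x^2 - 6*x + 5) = 2*x^4 - 16*x^3 + 28*x^2 + 16*x - 30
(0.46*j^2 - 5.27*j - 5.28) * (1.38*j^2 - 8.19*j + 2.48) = 0.6348*j^4 - 11.04*j^3 + 37.0157*j^2 + 30.1736*j - 13.0944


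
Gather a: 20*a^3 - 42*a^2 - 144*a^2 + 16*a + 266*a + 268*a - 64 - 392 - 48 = 20*a^3 - 186*a^2 + 550*a - 504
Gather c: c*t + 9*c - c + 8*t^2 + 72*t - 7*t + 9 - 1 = c*(t + 8) + 8*t^2 + 65*t + 8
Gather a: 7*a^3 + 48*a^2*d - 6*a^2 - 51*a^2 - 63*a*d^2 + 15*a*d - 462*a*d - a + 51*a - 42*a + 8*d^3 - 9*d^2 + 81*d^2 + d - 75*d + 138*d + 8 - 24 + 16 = 7*a^3 + a^2*(48*d - 57) + a*(-63*d^2 - 447*d + 8) + 8*d^3 + 72*d^2 + 64*d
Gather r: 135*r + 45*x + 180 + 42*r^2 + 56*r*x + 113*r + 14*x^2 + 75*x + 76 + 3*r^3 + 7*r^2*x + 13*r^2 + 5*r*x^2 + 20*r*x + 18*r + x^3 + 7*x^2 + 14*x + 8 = 3*r^3 + r^2*(7*x + 55) + r*(5*x^2 + 76*x + 266) + x^3 + 21*x^2 + 134*x + 264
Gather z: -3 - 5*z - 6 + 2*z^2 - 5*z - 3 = 2*z^2 - 10*z - 12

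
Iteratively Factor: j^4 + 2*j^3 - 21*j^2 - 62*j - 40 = (j + 4)*(j^3 - 2*j^2 - 13*j - 10) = (j - 5)*(j + 4)*(j^2 + 3*j + 2) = (j - 5)*(j + 2)*(j + 4)*(j + 1)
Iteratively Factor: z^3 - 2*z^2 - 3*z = (z - 3)*(z^2 + z) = (z - 3)*(z + 1)*(z)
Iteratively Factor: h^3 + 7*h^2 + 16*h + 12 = (h + 3)*(h^2 + 4*h + 4) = (h + 2)*(h + 3)*(h + 2)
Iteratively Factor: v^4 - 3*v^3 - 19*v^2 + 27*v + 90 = (v - 5)*(v^3 + 2*v^2 - 9*v - 18) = (v - 5)*(v + 2)*(v^2 - 9) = (v - 5)*(v + 2)*(v + 3)*(v - 3)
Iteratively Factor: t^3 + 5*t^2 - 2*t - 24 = (t + 4)*(t^2 + t - 6) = (t - 2)*(t + 4)*(t + 3)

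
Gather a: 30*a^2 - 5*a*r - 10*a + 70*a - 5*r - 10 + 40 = 30*a^2 + a*(60 - 5*r) - 5*r + 30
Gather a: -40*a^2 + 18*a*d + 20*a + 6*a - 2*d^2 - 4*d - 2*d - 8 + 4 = -40*a^2 + a*(18*d + 26) - 2*d^2 - 6*d - 4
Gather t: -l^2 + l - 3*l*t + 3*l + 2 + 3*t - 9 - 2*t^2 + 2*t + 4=-l^2 + 4*l - 2*t^2 + t*(5 - 3*l) - 3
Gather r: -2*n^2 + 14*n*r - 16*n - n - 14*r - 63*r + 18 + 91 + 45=-2*n^2 - 17*n + r*(14*n - 77) + 154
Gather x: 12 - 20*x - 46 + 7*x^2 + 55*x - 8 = 7*x^2 + 35*x - 42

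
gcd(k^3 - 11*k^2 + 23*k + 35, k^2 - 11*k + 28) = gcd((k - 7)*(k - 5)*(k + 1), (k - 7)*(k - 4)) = k - 7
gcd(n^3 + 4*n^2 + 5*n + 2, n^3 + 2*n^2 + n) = n^2 + 2*n + 1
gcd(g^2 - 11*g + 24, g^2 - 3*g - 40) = g - 8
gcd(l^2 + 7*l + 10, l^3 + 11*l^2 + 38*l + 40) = l^2 + 7*l + 10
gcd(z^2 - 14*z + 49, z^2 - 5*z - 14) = z - 7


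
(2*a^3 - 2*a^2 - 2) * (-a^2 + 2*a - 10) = -2*a^5 + 6*a^4 - 24*a^3 + 22*a^2 - 4*a + 20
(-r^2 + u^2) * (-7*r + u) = 7*r^3 - r^2*u - 7*r*u^2 + u^3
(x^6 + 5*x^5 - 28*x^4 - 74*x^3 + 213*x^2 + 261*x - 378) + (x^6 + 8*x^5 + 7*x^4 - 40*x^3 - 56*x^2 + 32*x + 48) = 2*x^6 + 13*x^5 - 21*x^4 - 114*x^3 + 157*x^2 + 293*x - 330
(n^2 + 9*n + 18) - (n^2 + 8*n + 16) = n + 2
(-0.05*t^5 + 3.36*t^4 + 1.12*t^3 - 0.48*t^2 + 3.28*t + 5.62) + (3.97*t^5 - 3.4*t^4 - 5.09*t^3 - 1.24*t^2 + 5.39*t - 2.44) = 3.92*t^5 - 0.04*t^4 - 3.97*t^3 - 1.72*t^2 + 8.67*t + 3.18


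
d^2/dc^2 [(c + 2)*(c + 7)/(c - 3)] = 100/(c^3 - 9*c^2 + 27*c - 27)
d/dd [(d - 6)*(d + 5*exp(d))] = d + (d - 6)*(5*exp(d) + 1) + 5*exp(d)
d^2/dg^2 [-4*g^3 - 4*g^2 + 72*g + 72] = -24*g - 8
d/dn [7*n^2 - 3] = 14*n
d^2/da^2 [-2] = 0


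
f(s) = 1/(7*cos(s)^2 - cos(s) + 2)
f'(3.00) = -0.02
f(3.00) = 0.10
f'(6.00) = -0.06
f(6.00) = 0.13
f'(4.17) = 0.37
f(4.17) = 0.23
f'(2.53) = -0.13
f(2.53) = 0.13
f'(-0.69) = -0.21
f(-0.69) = 0.19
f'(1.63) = -0.42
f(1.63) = 0.48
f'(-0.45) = -0.11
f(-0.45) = 0.15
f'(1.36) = 0.43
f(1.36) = 0.48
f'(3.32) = 0.03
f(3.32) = 0.10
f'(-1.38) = -0.38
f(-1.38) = 0.48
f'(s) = (14*sin(s)*cos(s) - sin(s))/(7*cos(s)^2 - cos(s) + 2)^2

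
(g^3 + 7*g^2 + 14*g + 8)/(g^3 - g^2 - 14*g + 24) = (g^2 + 3*g + 2)/(g^2 - 5*g + 6)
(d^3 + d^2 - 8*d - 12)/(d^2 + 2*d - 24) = (d^3 + d^2 - 8*d - 12)/(d^2 + 2*d - 24)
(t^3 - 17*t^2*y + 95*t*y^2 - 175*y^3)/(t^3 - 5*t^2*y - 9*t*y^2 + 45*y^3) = (-t^2 + 12*t*y - 35*y^2)/(-t^2 + 9*y^2)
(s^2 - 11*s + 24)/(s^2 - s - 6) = (s - 8)/(s + 2)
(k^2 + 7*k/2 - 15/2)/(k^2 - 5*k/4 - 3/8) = 4*(k + 5)/(4*k + 1)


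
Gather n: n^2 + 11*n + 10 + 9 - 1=n^2 + 11*n + 18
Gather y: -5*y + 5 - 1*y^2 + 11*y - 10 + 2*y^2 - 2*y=y^2 + 4*y - 5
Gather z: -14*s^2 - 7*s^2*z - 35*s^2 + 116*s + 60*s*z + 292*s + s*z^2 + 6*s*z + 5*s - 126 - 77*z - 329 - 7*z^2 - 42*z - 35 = -49*s^2 + 413*s + z^2*(s - 7) + z*(-7*s^2 + 66*s - 119) - 490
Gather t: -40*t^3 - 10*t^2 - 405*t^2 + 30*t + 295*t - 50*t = -40*t^3 - 415*t^2 + 275*t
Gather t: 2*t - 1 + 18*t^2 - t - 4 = 18*t^2 + t - 5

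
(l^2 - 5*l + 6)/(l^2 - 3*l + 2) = (l - 3)/(l - 1)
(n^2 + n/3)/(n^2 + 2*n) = (n + 1/3)/(n + 2)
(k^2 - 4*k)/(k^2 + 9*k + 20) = k*(k - 4)/(k^2 + 9*k + 20)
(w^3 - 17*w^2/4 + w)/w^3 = 1 - 17/(4*w) + w^(-2)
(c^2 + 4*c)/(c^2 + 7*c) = (c + 4)/(c + 7)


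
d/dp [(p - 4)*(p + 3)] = 2*p - 1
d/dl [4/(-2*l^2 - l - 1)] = 4*(4*l + 1)/(2*l^2 + l + 1)^2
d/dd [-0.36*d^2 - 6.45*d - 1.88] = -0.72*d - 6.45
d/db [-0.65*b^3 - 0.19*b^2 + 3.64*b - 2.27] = -1.95*b^2 - 0.38*b + 3.64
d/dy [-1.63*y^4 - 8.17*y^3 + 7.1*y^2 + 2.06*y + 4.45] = -6.52*y^3 - 24.51*y^2 + 14.2*y + 2.06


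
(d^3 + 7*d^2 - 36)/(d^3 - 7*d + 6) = (d + 6)/(d - 1)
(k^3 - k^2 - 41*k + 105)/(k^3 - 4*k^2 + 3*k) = (k^2 + 2*k - 35)/(k*(k - 1))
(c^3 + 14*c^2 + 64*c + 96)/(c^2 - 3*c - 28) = (c^2 + 10*c + 24)/(c - 7)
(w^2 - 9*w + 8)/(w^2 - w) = (w - 8)/w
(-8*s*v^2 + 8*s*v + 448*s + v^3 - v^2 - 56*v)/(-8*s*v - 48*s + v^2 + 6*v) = (v^2 - v - 56)/(v + 6)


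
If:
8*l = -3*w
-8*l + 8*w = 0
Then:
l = 0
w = 0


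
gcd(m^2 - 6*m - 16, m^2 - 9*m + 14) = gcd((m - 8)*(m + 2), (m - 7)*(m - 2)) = 1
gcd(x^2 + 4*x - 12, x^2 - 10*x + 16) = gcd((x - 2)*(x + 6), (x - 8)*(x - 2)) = x - 2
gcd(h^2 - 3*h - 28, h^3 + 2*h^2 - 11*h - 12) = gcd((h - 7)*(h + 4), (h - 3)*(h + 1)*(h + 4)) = h + 4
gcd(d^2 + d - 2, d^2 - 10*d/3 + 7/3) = d - 1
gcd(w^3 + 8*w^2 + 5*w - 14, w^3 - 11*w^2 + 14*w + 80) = w + 2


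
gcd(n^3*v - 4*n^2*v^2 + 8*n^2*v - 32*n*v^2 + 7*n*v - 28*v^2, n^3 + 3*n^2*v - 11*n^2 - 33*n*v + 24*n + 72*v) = 1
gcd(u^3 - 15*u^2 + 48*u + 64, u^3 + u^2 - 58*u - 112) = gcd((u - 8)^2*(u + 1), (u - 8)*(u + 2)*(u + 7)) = u - 8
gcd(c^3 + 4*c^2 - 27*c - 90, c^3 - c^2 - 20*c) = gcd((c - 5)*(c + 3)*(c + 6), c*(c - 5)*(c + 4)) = c - 5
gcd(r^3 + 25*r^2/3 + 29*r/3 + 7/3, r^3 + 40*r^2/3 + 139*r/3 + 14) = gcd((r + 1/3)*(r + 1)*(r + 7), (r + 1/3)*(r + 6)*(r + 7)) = r^2 + 22*r/3 + 7/3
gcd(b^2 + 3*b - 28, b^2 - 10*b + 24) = b - 4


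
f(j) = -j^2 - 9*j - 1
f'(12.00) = -33.00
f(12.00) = -253.00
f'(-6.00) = 3.00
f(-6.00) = 17.00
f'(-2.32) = -4.36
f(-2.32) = 14.50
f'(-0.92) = -7.16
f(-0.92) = 6.43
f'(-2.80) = -3.40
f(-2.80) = 16.36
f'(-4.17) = -0.66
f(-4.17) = 19.14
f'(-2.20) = -4.60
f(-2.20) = 13.96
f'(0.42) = -9.84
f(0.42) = -4.96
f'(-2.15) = -4.70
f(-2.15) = 13.73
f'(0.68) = -10.36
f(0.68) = -7.58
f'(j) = -2*j - 9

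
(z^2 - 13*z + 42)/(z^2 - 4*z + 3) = (z^2 - 13*z + 42)/(z^2 - 4*z + 3)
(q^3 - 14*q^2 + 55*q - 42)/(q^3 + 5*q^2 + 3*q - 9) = (q^2 - 13*q + 42)/(q^2 + 6*q + 9)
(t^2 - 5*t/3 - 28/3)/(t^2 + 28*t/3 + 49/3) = (t - 4)/(t + 7)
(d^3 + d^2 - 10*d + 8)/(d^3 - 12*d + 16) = (d - 1)/(d - 2)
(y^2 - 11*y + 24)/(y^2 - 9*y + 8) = (y - 3)/(y - 1)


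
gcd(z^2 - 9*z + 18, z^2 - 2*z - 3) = z - 3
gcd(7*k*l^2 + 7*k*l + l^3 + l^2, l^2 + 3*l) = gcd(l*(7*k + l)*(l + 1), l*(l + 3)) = l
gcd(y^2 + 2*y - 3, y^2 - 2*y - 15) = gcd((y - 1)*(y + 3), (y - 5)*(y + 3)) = y + 3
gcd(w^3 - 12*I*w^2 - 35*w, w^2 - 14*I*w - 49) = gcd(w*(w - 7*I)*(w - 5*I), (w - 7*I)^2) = w - 7*I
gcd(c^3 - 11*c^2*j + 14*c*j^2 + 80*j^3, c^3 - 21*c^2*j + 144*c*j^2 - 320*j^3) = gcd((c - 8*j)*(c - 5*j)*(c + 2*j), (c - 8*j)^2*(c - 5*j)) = c^2 - 13*c*j + 40*j^2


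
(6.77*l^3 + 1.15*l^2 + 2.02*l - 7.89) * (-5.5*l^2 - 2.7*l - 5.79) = -37.235*l^5 - 24.604*l^4 - 53.4133*l^3 + 31.2825*l^2 + 9.6072*l + 45.6831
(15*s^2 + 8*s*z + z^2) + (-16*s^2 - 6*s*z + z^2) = -s^2 + 2*s*z + 2*z^2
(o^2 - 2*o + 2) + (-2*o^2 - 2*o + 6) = -o^2 - 4*o + 8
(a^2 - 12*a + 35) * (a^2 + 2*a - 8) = a^4 - 10*a^3 + 3*a^2 + 166*a - 280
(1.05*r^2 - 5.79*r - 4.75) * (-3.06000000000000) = -3.213*r^2 + 17.7174*r + 14.535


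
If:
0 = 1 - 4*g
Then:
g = 1/4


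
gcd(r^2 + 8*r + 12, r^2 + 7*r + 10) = r + 2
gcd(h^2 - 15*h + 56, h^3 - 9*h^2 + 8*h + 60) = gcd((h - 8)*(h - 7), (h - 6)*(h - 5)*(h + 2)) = 1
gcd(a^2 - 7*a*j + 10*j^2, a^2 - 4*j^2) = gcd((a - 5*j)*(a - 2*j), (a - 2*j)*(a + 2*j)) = a - 2*j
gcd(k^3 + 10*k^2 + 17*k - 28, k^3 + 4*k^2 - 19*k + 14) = k^2 + 6*k - 7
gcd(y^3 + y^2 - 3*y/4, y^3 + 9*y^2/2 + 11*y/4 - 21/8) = y^2 + y - 3/4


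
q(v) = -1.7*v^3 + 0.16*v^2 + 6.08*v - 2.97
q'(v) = -5.1*v^2 + 0.32*v + 6.08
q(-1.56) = -5.61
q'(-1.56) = -6.83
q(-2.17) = 1.96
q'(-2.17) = -18.63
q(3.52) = -53.73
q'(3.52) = -55.98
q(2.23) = -7.47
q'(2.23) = -18.57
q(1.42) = 1.12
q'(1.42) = -3.75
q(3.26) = -40.35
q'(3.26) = -47.08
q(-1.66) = -4.85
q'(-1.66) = -8.50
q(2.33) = -9.44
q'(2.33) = -20.86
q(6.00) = -327.93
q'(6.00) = -175.60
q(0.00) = -2.97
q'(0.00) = 6.08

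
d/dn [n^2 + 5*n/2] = 2*n + 5/2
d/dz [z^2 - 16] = 2*z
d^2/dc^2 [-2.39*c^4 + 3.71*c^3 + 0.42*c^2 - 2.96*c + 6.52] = -28.68*c^2 + 22.26*c + 0.84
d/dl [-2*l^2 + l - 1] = 1 - 4*l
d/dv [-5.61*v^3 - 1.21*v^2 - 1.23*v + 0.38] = -16.83*v^2 - 2.42*v - 1.23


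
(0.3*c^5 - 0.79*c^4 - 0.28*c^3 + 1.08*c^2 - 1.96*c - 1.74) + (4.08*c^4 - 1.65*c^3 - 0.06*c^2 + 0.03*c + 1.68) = 0.3*c^5 + 3.29*c^4 - 1.93*c^3 + 1.02*c^2 - 1.93*c - 0.0600000000000001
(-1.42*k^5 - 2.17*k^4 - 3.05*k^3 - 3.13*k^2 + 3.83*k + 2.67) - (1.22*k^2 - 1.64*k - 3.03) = -1.42*k^5 - 2.17*k^4 - 3.05*k^3 - 4.35*k^2 + 5.47*k + 5.7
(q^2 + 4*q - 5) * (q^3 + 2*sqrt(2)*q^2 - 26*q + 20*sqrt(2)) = q^5 + 2*sqrt(2)*q^4 + 4*q^4 - 31*q^3 + 8*sqrt(2)*q^3 - 104*q^2 + 10*sqrt(2)*q^2 + 80*sqrt(2)*q + 130*q - 100*sqrt(2)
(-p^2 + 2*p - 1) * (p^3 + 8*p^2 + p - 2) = -p^5 - 6*p^4 + 14*p^3 - 4*p^2 - 5*p + 2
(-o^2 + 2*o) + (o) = -o^2 + 3*o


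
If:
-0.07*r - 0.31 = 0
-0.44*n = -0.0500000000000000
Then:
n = 0.11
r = -4.43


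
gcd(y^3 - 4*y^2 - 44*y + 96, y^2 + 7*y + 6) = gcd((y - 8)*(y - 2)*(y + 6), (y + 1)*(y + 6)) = y + 6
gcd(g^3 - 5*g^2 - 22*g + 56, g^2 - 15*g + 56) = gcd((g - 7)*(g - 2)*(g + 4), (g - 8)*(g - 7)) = g - 7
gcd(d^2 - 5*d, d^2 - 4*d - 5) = d - 5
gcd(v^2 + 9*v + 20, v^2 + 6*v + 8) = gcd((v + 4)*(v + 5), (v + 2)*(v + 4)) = v + 4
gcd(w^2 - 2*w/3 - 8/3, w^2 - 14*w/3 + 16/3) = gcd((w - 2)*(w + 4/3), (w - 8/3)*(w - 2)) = w - 2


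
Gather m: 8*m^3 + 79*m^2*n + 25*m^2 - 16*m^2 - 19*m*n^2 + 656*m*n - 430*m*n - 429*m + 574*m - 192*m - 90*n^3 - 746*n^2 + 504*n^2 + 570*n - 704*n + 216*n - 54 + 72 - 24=8*m^3 + m^2*(79*n + 9) + m*(-19*n^2 + 226*n - 47) - 90*n^3 - 242*n^2 + 82*n - 6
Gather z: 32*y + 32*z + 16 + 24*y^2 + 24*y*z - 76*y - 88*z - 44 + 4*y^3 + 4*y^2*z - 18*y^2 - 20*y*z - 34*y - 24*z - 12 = 4*y^3 + 6*y^2 - 78*y + z*(4*y^2 + 4*y - 80) - 40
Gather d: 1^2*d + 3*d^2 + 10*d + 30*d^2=33*d^2 + 11*d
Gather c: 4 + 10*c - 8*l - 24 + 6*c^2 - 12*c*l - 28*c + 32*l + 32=6*c^2 + c*(-12*l - 18) + 24*l + 12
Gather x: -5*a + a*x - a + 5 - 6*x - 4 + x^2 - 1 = -6*a + x^2 + x*(a - 6)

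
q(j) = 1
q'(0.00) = 0.00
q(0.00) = 1.00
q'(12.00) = 0.00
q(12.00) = 1.00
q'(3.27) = 0.00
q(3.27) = 1.00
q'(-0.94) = 0.00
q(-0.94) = 1.00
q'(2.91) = 0.00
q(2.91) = 1.00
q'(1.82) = 0.00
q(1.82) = 1.00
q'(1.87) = 0.00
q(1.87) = 1.00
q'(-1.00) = 0.00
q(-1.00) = 1.00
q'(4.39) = 0.00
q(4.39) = 1.00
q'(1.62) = 0.00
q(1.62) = 1.00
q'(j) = 0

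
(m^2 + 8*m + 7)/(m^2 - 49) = (m + 1)/(m - 7)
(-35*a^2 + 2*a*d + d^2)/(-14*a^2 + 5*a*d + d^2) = (5*a - d)/(2*a - d)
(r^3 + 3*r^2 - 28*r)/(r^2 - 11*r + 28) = r*(r + 7)/(r - 7)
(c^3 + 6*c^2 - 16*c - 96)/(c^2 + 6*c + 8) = (c^2 + 2*c - 24)/(c + 2)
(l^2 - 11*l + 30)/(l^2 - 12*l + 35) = (l - 6)/(l - 7)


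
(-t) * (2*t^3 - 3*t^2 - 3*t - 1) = -2*t^4 + 3*t^3 + 3*t^2 + t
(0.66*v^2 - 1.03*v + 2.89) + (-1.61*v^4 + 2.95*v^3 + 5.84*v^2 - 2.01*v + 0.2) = -1.61*v^4 + 2.95*v^3 + 6.5*v^2 - 3.04*v + 3.09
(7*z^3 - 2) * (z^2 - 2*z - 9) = 7*z^5 - 14*z^4 - 63*z^3 - 2*z^2 + 4*z + 18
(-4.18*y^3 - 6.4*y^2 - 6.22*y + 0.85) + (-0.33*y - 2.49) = -4.18*y^3 - 6.4*y^2 - 6.55*y - 1.64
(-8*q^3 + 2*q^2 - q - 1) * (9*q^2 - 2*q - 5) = -72*q^5 + 34*q^4 + 27*q^3 - 17*q^2 + 7*q + 5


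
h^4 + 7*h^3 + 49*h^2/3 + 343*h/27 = h*(h + 7/3)^3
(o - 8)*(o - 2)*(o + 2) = o^3 - 8*o^2 - 4*o + 32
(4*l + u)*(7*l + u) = 28*l^2 + 11*l*u + u^2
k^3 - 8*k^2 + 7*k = k*(k - 7)*(k - 1)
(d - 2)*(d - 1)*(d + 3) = d^3 - 7*d + 6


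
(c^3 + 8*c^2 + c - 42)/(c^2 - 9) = (c^2 + 5*c - 14)/(c - 3)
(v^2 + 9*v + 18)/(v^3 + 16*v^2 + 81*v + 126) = 1/(v + 7)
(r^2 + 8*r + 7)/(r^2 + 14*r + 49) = (r + 1)/(r + 7)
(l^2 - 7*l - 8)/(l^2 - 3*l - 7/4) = 4*(-l^2 + 7*l + 8)/(-4*l^2 + 12*l + 7)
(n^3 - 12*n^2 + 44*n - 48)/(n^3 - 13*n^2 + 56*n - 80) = (n^2 - 8*n + 12)/(n^2 - 9*n + 20)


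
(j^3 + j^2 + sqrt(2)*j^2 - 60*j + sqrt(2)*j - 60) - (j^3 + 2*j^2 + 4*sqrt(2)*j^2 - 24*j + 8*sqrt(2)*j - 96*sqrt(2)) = -3*sqrt(2)*j^2 - j^2 - 36*j - 7*sqrt(2)*j - 60 + 96*sqrt(2)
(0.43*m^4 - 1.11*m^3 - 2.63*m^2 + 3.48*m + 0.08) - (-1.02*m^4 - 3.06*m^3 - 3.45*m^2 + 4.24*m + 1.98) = 1.45*m^4 + 1.95*m^3 + 0.82*m^2 - 0.76*m - 1.9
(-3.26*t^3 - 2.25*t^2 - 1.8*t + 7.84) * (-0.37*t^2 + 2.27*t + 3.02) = 1.2062*t^5 - 6.5677*t^4 - 14.2867*t^3 - 13.7818*t^2 + 12.3608*t + 23.6768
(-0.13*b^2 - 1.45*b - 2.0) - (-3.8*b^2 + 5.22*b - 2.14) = 3.67*b^2 - 6.67*b + 0.14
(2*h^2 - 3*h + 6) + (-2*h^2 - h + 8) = 14 - 4*h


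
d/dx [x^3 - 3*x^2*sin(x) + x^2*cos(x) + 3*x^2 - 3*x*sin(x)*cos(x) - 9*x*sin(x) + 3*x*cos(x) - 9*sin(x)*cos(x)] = -x^2*sin(x) - 3*x^2*cos(x) + 3*x^2 - 9*x*sin(x) - 7*x*cos(x) - 3*x*cos(2*x) + 6*x - 9*sin(x) - 3*sin(2*x)/2 + 3*cos(x) - 9*cos(2*x)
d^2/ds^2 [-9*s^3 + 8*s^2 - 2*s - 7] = 16 - 54*s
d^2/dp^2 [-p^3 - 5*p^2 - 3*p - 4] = -6*p - 10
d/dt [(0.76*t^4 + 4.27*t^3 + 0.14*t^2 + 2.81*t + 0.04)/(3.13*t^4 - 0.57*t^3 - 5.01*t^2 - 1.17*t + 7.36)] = (-13.7983*t^6 - 8.4916*t^5 - 50.3664*t^4 + 15.0852*t^3 + 108.2643*t^2 + 2.4616*t + 20.7284)/(9.7969*t^8 - 3.5682*t^7 - 31.0377*t^6 - 1.6128*t^5 + 72.5075*t^4 + 3.333*t^3 - 72.3783*t^2 - 17.2224*t + 54.1696)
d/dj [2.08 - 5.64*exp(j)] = -5.64*exp(j)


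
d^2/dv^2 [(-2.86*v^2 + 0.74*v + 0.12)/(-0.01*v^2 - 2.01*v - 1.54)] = (-4.33680868994202e-19*v^4 - 0.11512*v^3 - 0.264336*v^2 + 0.0539040000000028*v + 17.180816)/(1.0e-6*v^6 + 0.000603*v^5 + 0.121665*v^4 + 8.306325*v^3 + 18.73641*v^2 + 14.300748*v + 3.652264)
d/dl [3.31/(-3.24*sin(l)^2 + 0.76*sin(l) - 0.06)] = (21.4488*sin(l) - 2.5156)*cos(l)/(3.24*sin(l)^2 - 0.76*sin(l) + 0.06)^2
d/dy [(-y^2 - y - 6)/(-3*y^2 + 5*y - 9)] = (-8*y^2 - 18*y + 39)/(9*y^4 - 30*y^3 + 79*y^2 - 90*y + 81)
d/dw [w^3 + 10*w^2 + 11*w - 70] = 3*w^2 + 20*w + 11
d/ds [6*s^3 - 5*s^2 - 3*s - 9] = 18*s^2 - 10*s - 3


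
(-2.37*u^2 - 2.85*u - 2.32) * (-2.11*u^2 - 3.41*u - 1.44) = 5.0007*u^4 + 14.0952*u^3 + 18.0265*u^2 + 12.0152*u + 3.3408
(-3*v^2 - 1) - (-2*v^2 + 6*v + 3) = -v^2 - 6*v - 4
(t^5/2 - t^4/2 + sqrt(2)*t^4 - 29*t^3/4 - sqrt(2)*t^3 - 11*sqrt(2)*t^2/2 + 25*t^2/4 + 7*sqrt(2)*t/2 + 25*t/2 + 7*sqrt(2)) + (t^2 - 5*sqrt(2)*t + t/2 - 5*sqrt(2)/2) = t^5/2 - t^4/2 + sqrt(2)*t^4 - 29*t^3/4 - sqrt(2)*t^3 - 11*sqrt(2)*t^2/2 + 29*t^2/4 - 3*sqrt(2)*t/2 + 13*t + 9*sqrt(2)/2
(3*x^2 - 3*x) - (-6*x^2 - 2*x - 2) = 9*x^2 - x + 2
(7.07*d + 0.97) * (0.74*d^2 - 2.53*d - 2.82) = 5.2318*d^3 - 17.1693*d^2 - 22.3915*d - 2.7354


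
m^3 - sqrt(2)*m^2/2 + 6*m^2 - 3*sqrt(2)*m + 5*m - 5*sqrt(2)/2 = (m + 1)*(m + 5)*(m - sqrt(2)/2)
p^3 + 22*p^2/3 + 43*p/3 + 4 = (p + 1/3)*(p + 3)*(p + 4)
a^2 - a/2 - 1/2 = (a - 1)*(a + 1/2)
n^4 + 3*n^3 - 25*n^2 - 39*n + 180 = (n - 3)^2*(n + 4)*(n + 5)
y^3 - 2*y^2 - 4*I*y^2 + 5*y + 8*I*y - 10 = (y - 2)*(y - 5*I)*(y + I)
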